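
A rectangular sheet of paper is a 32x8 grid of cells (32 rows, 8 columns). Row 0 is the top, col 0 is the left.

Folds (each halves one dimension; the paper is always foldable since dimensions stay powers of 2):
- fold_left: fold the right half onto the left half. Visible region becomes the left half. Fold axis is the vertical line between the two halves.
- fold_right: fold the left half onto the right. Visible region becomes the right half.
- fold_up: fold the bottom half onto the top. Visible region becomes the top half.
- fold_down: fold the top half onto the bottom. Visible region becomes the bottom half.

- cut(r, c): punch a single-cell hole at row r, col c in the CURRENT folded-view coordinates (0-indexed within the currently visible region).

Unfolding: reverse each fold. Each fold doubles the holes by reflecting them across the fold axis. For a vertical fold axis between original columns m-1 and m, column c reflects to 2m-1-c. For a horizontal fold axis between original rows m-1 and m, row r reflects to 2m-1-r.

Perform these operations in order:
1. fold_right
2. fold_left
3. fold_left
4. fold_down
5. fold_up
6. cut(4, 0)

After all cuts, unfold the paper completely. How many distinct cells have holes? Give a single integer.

Answer: 32

Derivation:
Op 1 fold_right: fold axis v@4; visible region now rows[0,32) x cols[4,8) = 32x4
Op 2 fold_left: fold axis v@6; visible region now rows[0,32) x cols[4,6) = 32x2
Op 3 fold_left: fold axis v@5; visible region now rows[0,32) x cols[4,5) = 32x1
Op 4 fold_down: fold axis h@16; visible region now rows[16,32) x cols[4,5) = 16x1
Op 5 fold_up: fold axis h@24; visible region now rows[16,24) x cols[4,5) = 8x1
Op 6 cut(4, 0): punch at orig (20,4); cuts so far [(20, 4)]; region rows[16,24) x cols[4,5) = 8x1
Unfold 1 (reflect across h@24): 2 holes -> [(20, 4), (27, 4)]
Unfold 2 (reflect across h@16): 4 holes -> [(4, 4), (11, 4), (20, 4), (27, 4)]
Unfold 3 (reflect across v@5): 8 holes -> [(4, 4), (4, 5), (11, 4), (11, 5), (20, 4), (20, 5), (27, 4), (27, 5)]
Unfold 4 (reflect across v@6): 16 holes -> [(4, 4), (4, 5), (4, 6), (4, 7), (11, 4), (11, 5), (11, 6), (11, 7), (20, 4), (20, 5), (20, 6), (20, 7), (27, 4), (27, 5), (27, 6), (27, 7)]
Unfold 5 (reflect across v@4): 32 holes -> [(4, 0), (4, 1), (4, 2), (4, 3), (4, 4), (4, 5), (4, 6), (4, 7), (11, 0), (11, 1), (11, 2), (11, 3), (11, 4), (11, 5), (11, 6), (11, 7), (20, 0), (20, 1), (20, 2), (20, 3), (20, 4), (20, 5), (20, 6), (20, 7), (27, 0), (27, 1), (27, 2), (27, 3), (27, 4), (27, 5), (27, 6), (27, 7)]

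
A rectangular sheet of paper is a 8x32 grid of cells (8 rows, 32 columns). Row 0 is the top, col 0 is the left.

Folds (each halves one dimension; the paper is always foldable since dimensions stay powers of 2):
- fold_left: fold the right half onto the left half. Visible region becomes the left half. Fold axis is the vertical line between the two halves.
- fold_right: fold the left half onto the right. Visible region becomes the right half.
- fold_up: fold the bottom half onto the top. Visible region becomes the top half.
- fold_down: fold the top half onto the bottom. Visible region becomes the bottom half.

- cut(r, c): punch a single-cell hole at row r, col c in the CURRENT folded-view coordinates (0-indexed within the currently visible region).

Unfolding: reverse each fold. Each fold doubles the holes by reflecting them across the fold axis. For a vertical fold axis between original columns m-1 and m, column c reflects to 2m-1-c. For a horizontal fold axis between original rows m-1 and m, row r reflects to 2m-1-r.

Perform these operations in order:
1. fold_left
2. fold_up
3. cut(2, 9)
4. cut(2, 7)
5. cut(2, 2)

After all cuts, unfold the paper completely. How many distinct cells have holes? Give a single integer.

Answer: 12

Derivation:
Op 1 fold_left: fold axis v@16; visible region now rows[0,8) x cols[0,16) = 8x16
Op 2 fold_up: fold axis h@4; visible region now rows[0,4) x cols[0,16) = 4x16
Op 3 cut(2, 9): punch at orig (2,9); cuts so far [(2, 9)]; region rows[0,4) x cols[0,16) = 4x16
Op 4 cut(2, 7): punch at orig (2,7); cuts so far [(2, 7), (2, 9)]; region rows[0,4) x cols[0,16) = 4x16
Op 5 cut(2, 2): punch at orig (2,2); cuts so far [(2, 2), (2, 7), (2, 9)]; region rows[0,4) x cols[0,16) = 4x16
Unfold 1 (reflect across h@4): 6 holes -> [(2, 2), (2, 7), (2, 9), (5, 2), (5, 7), (5, 9)]
Unfold 2 (reflect across v@16): 12 holes -> [(2, 2), (2, 7), (2, 9), (2, 22), (2, 24), (2, 29), (5, 2), (5, 7), (5, 9), (5, 22), (5, 24), (5, 29)]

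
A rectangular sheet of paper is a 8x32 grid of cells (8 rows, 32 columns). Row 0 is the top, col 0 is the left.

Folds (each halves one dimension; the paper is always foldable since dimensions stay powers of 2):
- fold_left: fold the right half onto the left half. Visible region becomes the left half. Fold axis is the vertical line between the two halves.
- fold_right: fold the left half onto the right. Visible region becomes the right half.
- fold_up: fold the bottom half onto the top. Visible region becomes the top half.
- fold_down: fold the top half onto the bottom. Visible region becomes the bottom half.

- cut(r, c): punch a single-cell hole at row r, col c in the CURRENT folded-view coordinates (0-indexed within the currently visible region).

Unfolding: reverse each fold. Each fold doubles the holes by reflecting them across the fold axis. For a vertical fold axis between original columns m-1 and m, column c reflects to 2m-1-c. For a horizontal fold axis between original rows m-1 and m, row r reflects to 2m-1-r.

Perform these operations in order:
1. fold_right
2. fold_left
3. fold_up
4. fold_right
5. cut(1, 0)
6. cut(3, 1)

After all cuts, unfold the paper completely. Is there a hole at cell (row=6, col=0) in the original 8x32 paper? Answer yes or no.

Answer: no

Derivation:
Op 1 fold_right: fold axis v@16; visible region now rows[0,8) x cols[16,32) = 8x16
Op 2 fold_left: fold axis v@24; visible region now rows[0,8) x cols[16,24) = 8x8
Op 3 fold_up: fold axis h@4; visible region now rows[0,4) x cols[16,24) = 4x8
Op 4 fold_right: fold axis v@20; visible region now rows[0,4) x cols[20,24) = 4x4
Op 5 cut(1, 0): punch at orig (1,20); cuts so far [(1, 20)]; region rows[0,4) x cols[20,24) = 4x4
Op 6 cut(3, 1): punch at orig (3,21); cuts so far [(1, 20), (3, 21)]; region rows[0,4) x cols[20,24) = 4x4
Unfold 1 (reflect across v@20): 4 holes -> [(1, 19), (1, 20), (3, 18), (3, 21)]
Unfold 2 (reflect across h@4): 8 holes -> [(1, 19), (1, 20), (3, 18), (3, 21), (4, 18), (4, 21), (6, 19), (6, 20)]
Unfold 3 (reflect across v@24): 16 holes -> [(1, 19), (1, 20), (1, 27), (1, 28), (3, 18), (3, 21), (3, 26), (3, 29), (4, 18), (4, 21), (4, 26), (4, 29), (6, 19), (6, 20), (6, 27), (6, 28)]
Unfold 4 (reflect across v@16): 32 holes -> [(1, 3), (1, 4), (1, 11), (1, 12), (1, 19), (1, 20), (1, 27), (1, 28), (3, 2), (3, 5), (3, 10), (3, 13), (3, 18), (3, 21), (3, 26), (3, 29), (4, 2), (4, 5), (4, 10), (4, 13), (4, 18), (4, 21), (4, 26), (4, 29), (6, 3), (6, 4), (6, 11), (6, 12), (6, 19), (6, 20), (6, 27), (6, 28)]
Holes: [(1, 3), (1, 4), (1, 11), (1, 12), (1, 19), (1, 20), (1, 27), (1, 28), (3, 2), (3, 5), (3, 10), (3, 13), (3, 18), (3, 21), (3, 26), (3, 29), (4, 2), (4, 5), (4, 10), (4, 13), (4, 18), (4, 21), (4, 26), (4, 29), (6, 3), (6, 4), (6, 11), (6, 12), (6, 19), (6, 20), (6, 27), (6, 28)]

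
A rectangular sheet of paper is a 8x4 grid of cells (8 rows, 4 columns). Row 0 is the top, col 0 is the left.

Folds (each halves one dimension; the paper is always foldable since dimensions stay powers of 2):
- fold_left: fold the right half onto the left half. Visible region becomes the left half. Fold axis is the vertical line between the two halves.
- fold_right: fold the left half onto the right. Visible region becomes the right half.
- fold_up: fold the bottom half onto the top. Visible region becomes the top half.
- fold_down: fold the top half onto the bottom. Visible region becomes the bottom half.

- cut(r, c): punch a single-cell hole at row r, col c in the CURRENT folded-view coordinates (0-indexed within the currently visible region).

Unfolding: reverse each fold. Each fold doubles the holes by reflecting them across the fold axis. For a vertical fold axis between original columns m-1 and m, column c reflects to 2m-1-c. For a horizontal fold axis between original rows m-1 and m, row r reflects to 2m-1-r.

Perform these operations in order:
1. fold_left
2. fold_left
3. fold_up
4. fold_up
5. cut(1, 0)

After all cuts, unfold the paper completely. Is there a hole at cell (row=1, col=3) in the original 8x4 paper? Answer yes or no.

Op 1 fold_left: fold axis v@2; visible region now rows[0,8) x cols[0,2) = 8x2
Op 2 fold_left: fold axis v@1; visible region now rows[0,8) x cols[0,1) = 8x1
Op 3 fold_up: fold axis h@4; visible region now rows[0,4) x cols[0,1) = 4x1
Op 4 fold_up: fold axis h@2; visible region now rows[0,2) x cols[0,1) = 2x1
Op 5 cut(1, 0): punch at orig (1,0); cuts so far [(1, 0)]; region rows[0,2) x cols[0,1) = 2x1
Unfold 1 (reflect across h@2): 2 holes -> [(1, 0), (2, 0)]
Unfold 2 (reflect across h@4): 4 holes -> [(1, 0), (2, 0), (5, 0), (6, 0)]
Unfold 3 (reflect across v@1): 8 holes -> [(1, 0), (1, 1), (2, 0), (2, 1), (5, 0), (5, 1), (6, 0), (6, 1)]
Unfold 4 (reflect across v@2): 16 holes -> [(1, 0), (1, 1), (1, 2), (1, 3), (2, 0), (2, 1), (2, 2), (2, 3), (5, 0), (5, 1), (5, 2), (5, 3), (6, 0), (6, 1), (6, 2), (6, 3)]
Holes: [(1, 0), (1, 1), (1, 2), (1, 3), (2, 0), (2, 1), (2, 2), (2, 3), (5, 0), (5, 1), (5, 2), (5, 3), (6, 0), (6, 1), (6, 2), (6, 3)]

Answer: yes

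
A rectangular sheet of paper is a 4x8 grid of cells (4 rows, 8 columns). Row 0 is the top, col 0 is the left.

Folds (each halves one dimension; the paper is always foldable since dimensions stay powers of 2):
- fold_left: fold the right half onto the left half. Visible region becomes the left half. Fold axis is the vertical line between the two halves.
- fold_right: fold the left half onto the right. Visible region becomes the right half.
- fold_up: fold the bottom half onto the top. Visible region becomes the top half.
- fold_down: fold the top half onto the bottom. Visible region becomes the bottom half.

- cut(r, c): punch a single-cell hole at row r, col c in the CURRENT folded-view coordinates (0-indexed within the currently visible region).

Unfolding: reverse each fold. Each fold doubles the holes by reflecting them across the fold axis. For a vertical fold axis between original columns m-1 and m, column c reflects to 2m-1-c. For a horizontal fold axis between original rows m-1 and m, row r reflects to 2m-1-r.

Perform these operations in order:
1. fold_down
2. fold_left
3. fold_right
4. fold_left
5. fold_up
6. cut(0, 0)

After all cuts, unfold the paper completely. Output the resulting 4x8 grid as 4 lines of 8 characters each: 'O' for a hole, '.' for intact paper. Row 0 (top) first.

Op 1 fold_down: fold axis h@2; visible region now rows[2,4) x cols[0,8) = 2x8
Op 2 fold_left: fold axis v@4; visible region now rows[2,4) x cols[0,4) = 2x4
Op 3 fold_right: fold axis v@2; visible region now rows[2,4) x cols[2,4) = 2x2
Op 4 fold_left: fold axis v@3; visible region now rows[2,4) x cols[2,3) = 2x1
Op 5 fold_up: fold axis h@3; visible region now rows[2,3) x cols[2,3) = 1x1
Op 6 cut(0, 0): punch at orig (2,2); cuts so far [(2, 2)]; region rows[2,3) x cols[2,3) = 1x1
Unfold 1 (reflect across h@3): 2 holes -> [(2, 2), (3, 2)]
Unfold 2 (reflect across v@3): 4 holes -> [(2, 2), (2, 3), (3, 2), (3, 3)]
Unfold 3 (reflect across v@2): 8 holes -> [(2, 0), (2, 1), (2, 2), (2, 3), (3, 0), (3, 1), (3, 2), (3, 3)]
Unfold 4 (reflect across v@4): 16 holes -> [(2, 0), (2, 1), (2, 2), (2, 3), (2, 4), (2, 5), (2, 6), (2, 7), (3, 0), (3, 1), (3, 2), (3, 3), (3, 4), (3, 5), (3, 6), (3, 7)]
Unfold 5 (reflect across h@2): 32 holes -> [(0, 0), (0, 1), (0, 2), (0, 3), (0, 4), (0, 5), (0, 6), (0, 7), (1, 0), (1, 1), (1, 2), (1, 3), (1, 4), (1, 5), (1, 6), (1, 7), (2, 0), (2, 1), (2, 2), (2, 3), (2, 4), (2, 5), (2, 6), (2, 7), (3, 0), (3, 1), (3, 2), (3, 3), (3, 4), (3, 5), (3, 6), (3, 7)]

Answer: OOOOOOOO
OOOOOOOO
OOOOOOOO
OOOOOOOO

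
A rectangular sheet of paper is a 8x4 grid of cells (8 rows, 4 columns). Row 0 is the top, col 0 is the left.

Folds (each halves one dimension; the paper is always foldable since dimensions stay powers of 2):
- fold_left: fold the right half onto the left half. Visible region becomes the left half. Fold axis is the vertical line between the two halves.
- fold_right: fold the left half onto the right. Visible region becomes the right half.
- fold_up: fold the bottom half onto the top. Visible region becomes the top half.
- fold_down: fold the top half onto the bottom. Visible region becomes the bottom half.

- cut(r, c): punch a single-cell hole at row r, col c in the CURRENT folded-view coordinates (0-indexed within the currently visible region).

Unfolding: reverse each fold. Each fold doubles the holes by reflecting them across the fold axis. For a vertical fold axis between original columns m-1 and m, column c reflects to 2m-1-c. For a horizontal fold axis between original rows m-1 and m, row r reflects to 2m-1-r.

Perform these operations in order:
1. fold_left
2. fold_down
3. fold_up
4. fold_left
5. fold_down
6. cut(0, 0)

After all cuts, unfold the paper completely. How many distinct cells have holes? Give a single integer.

Answer: 32

Derivation:
Op 1 fold_left: fold axis v@2; visible region now rows[0,8) x cols[0,2) = 8x2
Op 2 fold_down: fold axis h@4; visible region now rows[4,8) x cols[0,2) = 4x2
Op 3 fold_up: fold axis h@6; visible region now rows[4,6) x cols[0,2) = 2x2
Op 4 fold_left: fold axis v@1; visible region now rows[4,6) x cols[0,1) = 2x1
Op 5 fold_down: fold axis h@5; visible region now rows[5,6) x cols[0,1) = 1x1
Op 6 cut(0, 0): punch at orig (5,0); cuts so far [(5, 0)]; region rows[5,6) x cols[0,1) = 1x1
Unfold 1 (reflect across h@5): 2 holes -> [(4, 0), (5, 0)]
Unfold 2 (reflect across v@1): 4 holes -> [(4, 0), (4, 1), (5, 0), (5, 1)]
Unfold 3 (reflect across h@6): 8 holes -> [(4, 0), (4, 1), (5, 0), (5, 1), (6, 0), (6, 1), (7, 0), (7, 1)]
Unfold 4 (reflect across h@4): 16 holes -> [(0, 0), (0, 1), (1, 0), (1, 1), (2, 0), (2, 1), (3, 0), (3, 1), (4, 0), (4, 1), (5, 0), (5, 1), (6, 0), (6, 1), (7, 0), (7, 1)]
Unfold 5 (reflect across v@2): 32 holes -> [(0, 0), (0, 1), (0, 2), (0, 3), (1, 0), (1, 1), (1, 2), (1, 3), (2, 0), (2, 1), (2, 2), (2, 3), (3, 0), (3, 1), (3, 2), (3, 3), (4, 0), (4, 1), (4, 2), (4, 3), (5, 0), (5, 1), (5, 2), (5, 3), (6, 0), (6, 1), (6, 2), (6, 3), (7, 0), (7, 1), (7, 2), (7, 3)]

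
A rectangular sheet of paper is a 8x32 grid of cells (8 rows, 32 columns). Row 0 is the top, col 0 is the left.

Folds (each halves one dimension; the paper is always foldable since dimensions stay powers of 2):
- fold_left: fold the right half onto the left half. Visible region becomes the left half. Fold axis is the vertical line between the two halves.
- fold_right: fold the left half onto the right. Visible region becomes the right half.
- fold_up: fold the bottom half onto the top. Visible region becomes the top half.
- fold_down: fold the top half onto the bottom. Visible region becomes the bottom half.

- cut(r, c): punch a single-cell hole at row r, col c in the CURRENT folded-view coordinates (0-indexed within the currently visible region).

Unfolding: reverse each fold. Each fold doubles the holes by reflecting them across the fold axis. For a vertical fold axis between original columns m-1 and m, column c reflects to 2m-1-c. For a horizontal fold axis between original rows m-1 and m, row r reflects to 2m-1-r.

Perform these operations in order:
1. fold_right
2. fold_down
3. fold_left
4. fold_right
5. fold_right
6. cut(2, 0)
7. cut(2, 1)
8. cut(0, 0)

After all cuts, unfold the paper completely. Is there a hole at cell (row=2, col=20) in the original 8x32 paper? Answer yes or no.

Op 1 fold_right: fold axis v@16; visible region now rows[0,8) x cols[16,32) = 8x16
Op 2 fold_down: fold axis h@4; visible region now rows[4,8) x cols[16,32) = 4x16
Op 3 fold_left: fold axis v@24; visible region now rows[4,8) x cols[16,24) = 4x8
Op 4 fold_right: fold axis v@20; visible region now rows[4,8) x cols[20,24) = 4x4
Op 5 fold_right: fold axis v@22; visible region now rows[4,8) x cols[22,24) = 4x2
Op 6 cut(2, 0): punch at orig (6,22); cuts so far [(6, 22)]; region rows[4,8) x cols[22,24) = 4x2
Op 7 cut(2, 1): punch at orig (6,23); cuts so far [(6, 22), (6, 23)]; region rows[4,8) x cols[22,24) = 4x2
Op 8 cut(0, 0): punch at orig (4,22); cuts so far [(4, 22), (6, 22), (6, 23)]; region rows[4,8) x cols[22,24) = 4x2
Unfold 1 (reflect across v@22): 6 holes -> [(4, 21), (4, 22), (6, 20), (6, 21), (6, 22), (6, 23)]
Unfold 2 (reflect across v@20): 12 holes -> [(4, 17), (4, 18), (4, 21), (4, 22), (6, 16), (6, 17), (6, 18), (6, 19), (6, 20), (6, 21), (6, 22), (6, 23)]
Unfold 3 (reflect across v@24): 24 holes -> [(4, 17), (4, 18), (4, 21), (4, 22), (4, 25), (4, 26), (4, 29), (4, 30), (6, 16), (6, 17), (6, 18), (6, 19), (6, 20), (6, 21), (6, 22), (6, 23), (6, 24), (6, 25), (6, 26), (6, 27), (6, 28), (6, 29), (6, 30), (6, 31)]
Unfold 4 (reflect across h@4): 48 holes -> [(1, 16), (1, 17), (1, 18), (1, 19), (1, 20), (1, 21), (1, 22), (1, 23), (1, 24), (1, 25), (1, 26), (1, 27), (1, 28), (1, 29), (1, 30), (1, 31), (3, 17), (3, 18), (3, 21), (3, 22), (3, 25), (3, 26), (3, 29), (3, 30), (4, 17), (4, 18), (4, 21), (4, 22), (4, 25), (4, 26), (4, 29), (4, 30), (6, 16), (6, 17), (6, 18), (6, 19), (6, 20), (6, 21), (6, 22), (6, 23), (6, 24), (6, 25), (6, 26), (6, 27), (6, 28), (6, 29), (6, 30), (6, 31)]
Unfold 5 (reflect across v@16): 96 holes -> [(1, 0), (1, 1), (1, 2), (1, 3), (1, 4), (1, 5), (1, 6), (1, 7), (1, 8), (1, 9), (1, 10), (1, 11), (1, 12), (1, 13), (1, 14), (1, 15), (1, 16), (1, 17), (1, 18), (1, 19), (1, 20), (1, 21), (1, 22), (1, 23), (1, 24), (1, 25), (1, 26), (1, 27), (1, 28), (1, 29), (1, 30), (1, 31), (3, 1), (3, 2), (3, 5), (3, 6), (3, 9), (3, 10), (3, 13), (3, 14), (3, 17), (3, 18), (3, 21), (3, 22), (3, 25), (3, 26), (3, 29), (3, 30), (4, 1), (4, 2), (4, 5), (4, 6), (4, 9), (4, 10), (4, 13), (4, 14), (4, 17), (4, 18), (4, 21), (4, 22), (4, 25), (4, 26), (4, 29), (4, 30), (6, 0), (6, 1), (6, 2), (6, 3), (6, 4), (6, 5), (6, 6), (6, 7), (6, 8), (6, 9), (6, 10), (6, 11), (6, 12), (6, 13), (6, 14), (6, 15), (6, 16), (6, 17), (6, 18), (6, 19), (6, 20), (6, 21), (6, 22), (6, 23), (6, 24), (6, 25), (6, 26), (6, 27), (6, 28), (6, 29), (6, 30), (6, 31)]
Holes: [(1, 0), (1, 1), (1, 2), (1, 3), (1, 4), (1, 5), (1, 6), (1, 7), (1, 8), (1, 9), (1, 10), (1, 11), (1, 12), (1, 13), (1, 14), (1, 15), (1, 16), (1, 17), (1, 18), (1, 19), (1, 20), (1, 21), (1, 22), (1, 23), (1, 24), (1, 25), (1, 26), (1, 27), (1, 28), (1, 29), (1, 30), (1, 31), (3, 1), (3, 2), (3, 5), (3, 6), (3, 9), (3, 10), (3, 13), (3, 14), (3, 17), (3, 18), (3, 21), (3, 22), (3, 25), (3, 26), (3, 29), (3, 30), (4, 1), (4, 2), (4, 5), (4, 6), (4, 9), (4, 10), (4, 13), (4, 14), (4, 17), (4, 18), (4, 21), (4, 22), (4, 25), (4, 26), (4, 29), (4, 30), (6, 0), (6, 1), (6, 2), (6, 3), (6, 4), (6, 5), (6, 6), (6, 7), (6, 8), (6, 9), (6, 10), (6, 11), (6, 12), (6, 13), (6, 14), (6, 15), (6, 16), (6, 17), (6, 18), (6, 19), (6, 20), (6, 21), (6, 22), (6, 23), (6, 24), (6, 25), (6, 26), (6, 27), (6, 28), (6, 29), (6, 30), (6, 31)]

Answer: no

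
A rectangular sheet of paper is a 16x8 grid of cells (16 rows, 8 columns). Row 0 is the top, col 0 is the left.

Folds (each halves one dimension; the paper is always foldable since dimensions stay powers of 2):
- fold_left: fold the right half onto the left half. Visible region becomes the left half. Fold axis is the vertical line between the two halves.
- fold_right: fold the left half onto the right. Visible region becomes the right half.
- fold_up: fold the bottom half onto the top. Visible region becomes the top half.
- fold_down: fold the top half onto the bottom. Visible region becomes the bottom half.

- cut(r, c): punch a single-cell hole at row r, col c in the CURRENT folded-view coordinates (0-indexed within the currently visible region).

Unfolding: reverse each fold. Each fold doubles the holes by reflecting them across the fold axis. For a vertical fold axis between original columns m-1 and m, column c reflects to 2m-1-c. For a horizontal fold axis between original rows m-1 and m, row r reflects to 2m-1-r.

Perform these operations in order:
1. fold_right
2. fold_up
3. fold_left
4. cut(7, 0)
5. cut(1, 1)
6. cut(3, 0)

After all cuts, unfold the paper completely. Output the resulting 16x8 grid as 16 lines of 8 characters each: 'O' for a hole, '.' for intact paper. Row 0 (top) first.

Answer: ........
.OO..OO.
........
O..OO..O
........
........
........
O..OO..O
O..OO..O
........
........
........
O..OO..O
........
.OO..OO.
........

Derivation:
Op 1 fold_right: fold axis v@4; visible region now rows[0,16) x cols[4,8) = 16x4
Op 2 fold_up: fold axis h@8; visible region now rows[0,8) x cols[4,8) = 8x4
Op 3 fold_left: fold axis v@6; visible region now rows[0,8) x cols[4,6) = 8x2
Op 4 cut(7, 0): punch at orig (7,4); cuts so far [(7, 4)]; region rows[0,8) x cols[4,6) = 8x2
Op 5 cut(1, 1): punch at orig (1,5); cuts so far [(1, 5), (7, 4)]; region rows[0,8) x cols[4,6) = 8x2
Op 6 cut(3, 0): punch at orig (3,4); cuts so far [(1, 5), (3, 4), (7, 4)]; region rows[0,8) x cols[4,6) = 8x2
Unfold 1 (reflect across v@6): 6 holes -> [(1, 5), (1, 6), (3, 4), (3, 7), (7, 4), (7, 7)]
Unfold 2 (reflect across h@8): 12 holes -> [(1, 5), (1, 6), (3, 4), (3, 7), (7, 4), (7, 7), (8, 4), (8, 7), (12, 4), (12, 7), (14, 5), (14, 6)]
Unfold 3 (reflect across v@4): 24 holes -> [(1, 1), (1, 2), (1, 5), (1, 6), (3, 0), (3, 3), (3, 4), (3, 7), (7, 0), (7, 3), (7, 4), (7, 7), (8, 0), (8, 3), (8, 4), (8, 7), (12, 0), (12, 3), (12, 4), (12, 7), (14, 1), (14, 2), (14, 5), (14, 6)]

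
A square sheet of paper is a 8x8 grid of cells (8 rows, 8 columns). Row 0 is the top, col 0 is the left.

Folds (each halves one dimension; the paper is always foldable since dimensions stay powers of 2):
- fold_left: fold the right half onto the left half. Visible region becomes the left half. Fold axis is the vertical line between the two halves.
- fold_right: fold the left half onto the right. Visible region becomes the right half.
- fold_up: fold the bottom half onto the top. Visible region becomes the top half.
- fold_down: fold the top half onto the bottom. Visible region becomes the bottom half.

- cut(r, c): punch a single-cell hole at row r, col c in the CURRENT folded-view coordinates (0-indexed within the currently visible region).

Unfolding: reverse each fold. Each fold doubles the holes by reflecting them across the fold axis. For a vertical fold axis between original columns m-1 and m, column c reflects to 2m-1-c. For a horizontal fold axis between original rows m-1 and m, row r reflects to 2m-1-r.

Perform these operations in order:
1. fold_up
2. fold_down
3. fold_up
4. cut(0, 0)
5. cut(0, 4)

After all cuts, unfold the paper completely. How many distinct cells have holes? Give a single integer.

Answer: 16

Derivation:
Op 1 fold_up: fold axis h@4; visible region now rows[0,4) x cols[0,8) = 4x8
Op 2 fold_down: fold axis h@2; visible region now rows[2,4) x cols[0,8) = 2x8
Op 3 fold_up: fold axis h@3; visible region now rows[2,3) x cols[0,8) = 1x8
Op 4 cut(0, 0): punch at orig (2,0); cuts so far [(2, 0)]; region rows[2,3) x cols[0,8) = 1x8
Op 5 cut(0, 4): punch at orig (2,4); cuts so far [(2, 0), (2, 4)]; region rows[2,3) x cols[0,8) = 1x8
Unfold 1 (reflect across h@3): 4 holes -> [(2, 0), (2, 4), (3, 0), (3, 4)]
Unfold 2 (reflect across h@2): 8 holes -> [(0, 0), (0, 4), (1, 0), (1, 4), (2, 0), (2, 4), (3, 0), (3, 4)]
Unfold 3 (reflect across h@4): 16 holes -> [(0, 0), (0, 4), (1, 0), (1, 4), (2, 0), (2, 4), (3, 0), (3, 4), (4, 0), (4, 4), (5, 0), (5, 4), (6, 0), (6, 4), (7, 0), (7, 4)]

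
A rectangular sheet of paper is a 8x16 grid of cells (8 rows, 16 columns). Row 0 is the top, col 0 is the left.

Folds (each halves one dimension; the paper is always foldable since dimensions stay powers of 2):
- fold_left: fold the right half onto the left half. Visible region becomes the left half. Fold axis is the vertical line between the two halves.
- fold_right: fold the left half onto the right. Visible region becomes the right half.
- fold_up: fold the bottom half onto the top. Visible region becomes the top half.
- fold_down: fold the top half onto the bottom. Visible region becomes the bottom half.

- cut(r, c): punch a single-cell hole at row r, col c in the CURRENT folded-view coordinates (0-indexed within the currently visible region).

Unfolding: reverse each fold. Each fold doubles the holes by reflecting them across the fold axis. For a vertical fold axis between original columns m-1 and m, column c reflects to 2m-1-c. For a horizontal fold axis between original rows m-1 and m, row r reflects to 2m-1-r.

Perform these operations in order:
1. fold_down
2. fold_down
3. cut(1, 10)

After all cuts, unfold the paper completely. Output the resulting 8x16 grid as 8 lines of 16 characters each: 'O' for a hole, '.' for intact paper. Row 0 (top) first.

Op 1 fold_down: fold axis h@4; visible region now rows[4,8) x cols[0,16) = 4x16
Op 2 fold_down: fold axis h@6; visible region now rows[6,8) x cols[0,16) = 2x16
Op 3 cut(1, 10): punch at orig (7,10); cuts so far [(7, 10)]; region rows[6,8) x cols[0,16) = 2x16
Unfold 1 (reflect across h@6): 2 holes -> [(4, 10), (7, 10)]
Unfold 2 (reflect across h@4): 4 holes -> [(0, 10), (3, 10), (4, 10), (7, 10)]

Answer: ..........O.....
................
................
..........O.....
..........O.....
................
................
..........O.....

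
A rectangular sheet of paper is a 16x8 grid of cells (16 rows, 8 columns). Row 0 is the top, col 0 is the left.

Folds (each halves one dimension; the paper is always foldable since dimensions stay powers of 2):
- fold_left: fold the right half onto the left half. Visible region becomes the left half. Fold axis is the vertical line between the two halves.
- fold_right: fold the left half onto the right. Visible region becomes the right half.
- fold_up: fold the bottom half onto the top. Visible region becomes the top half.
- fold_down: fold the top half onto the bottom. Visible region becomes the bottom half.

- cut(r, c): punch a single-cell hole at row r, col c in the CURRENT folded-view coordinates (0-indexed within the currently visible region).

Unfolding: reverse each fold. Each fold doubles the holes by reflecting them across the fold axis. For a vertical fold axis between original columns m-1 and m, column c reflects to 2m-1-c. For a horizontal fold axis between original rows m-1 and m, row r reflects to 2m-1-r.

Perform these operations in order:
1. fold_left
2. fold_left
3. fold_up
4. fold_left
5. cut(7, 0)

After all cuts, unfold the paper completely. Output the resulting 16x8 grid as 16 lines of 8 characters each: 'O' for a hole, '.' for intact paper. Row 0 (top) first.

Op 1 fold_left: fold axis v@4; visible region now rows[0,16) x cols[0,4) = 16x4
Op 2 fold_left: fold axis v@2; visible region now rows[0,16) x cols[0,2) = 16x2
Op 3 fold_up: fold axis h@8; visible region now rows[0,8) x cols[0,2) = 8x2
Op 4 fold_left: fold axis v@1; visible region now rows[0,8) x cols[0,1) = 8x1
Op 5 cut(7, 0): punch at orig (7,0); cuts so far [(7, 0)]; region rows[0,8) x cols[0,1) = 8x1
Unfold 1 (reflect across v@1): 2 holes -> [(7, 0), (7, 1)]
Unfold 2 (reflect across h@8): 4 holes -> [(7, 0), (7, 1), (8, 0), (8, 1)]
Unfold 3 (reflect across v@2): 8 holes -> [(7, 0), (7, 1), (7, 2), (7, 3), (8, 0), (8, 1), (8, 2), (8, 3)]
Unfold 4 (reflect across v@4): 16 holes -> [(7, 0), (7, 1), (7, 2), (7, 3), (7, 4), (7, 5), (7, 6), (7, 7), (8, 0), (8, 1), (8, 2), (8, 3), (8, 4), (8, 5), (8, 6), (8, 7)]

Answer: ........
........
........
........
........
........
........
OOOOOOOO
OOOOOOOO
........
........
........
........
........
........
........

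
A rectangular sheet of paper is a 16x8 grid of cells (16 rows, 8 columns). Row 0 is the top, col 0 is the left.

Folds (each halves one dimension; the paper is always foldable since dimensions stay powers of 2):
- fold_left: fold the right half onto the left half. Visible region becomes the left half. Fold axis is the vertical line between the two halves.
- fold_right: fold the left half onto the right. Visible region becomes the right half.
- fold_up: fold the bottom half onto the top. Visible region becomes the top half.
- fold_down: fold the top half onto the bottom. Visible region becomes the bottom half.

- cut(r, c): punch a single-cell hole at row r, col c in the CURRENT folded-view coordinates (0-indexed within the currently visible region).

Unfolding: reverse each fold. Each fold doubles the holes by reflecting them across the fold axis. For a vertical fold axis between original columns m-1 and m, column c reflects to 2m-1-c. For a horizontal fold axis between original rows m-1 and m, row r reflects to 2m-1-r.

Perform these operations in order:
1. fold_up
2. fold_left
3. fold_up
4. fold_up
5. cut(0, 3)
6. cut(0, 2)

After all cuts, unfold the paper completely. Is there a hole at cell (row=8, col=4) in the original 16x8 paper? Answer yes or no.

Op 1 fold_up: fold axis h@8; visible region now rows[0,8) x cols[0,8) = 8x8
Op 2 fold_left: fold axis v@4; visible region now rows[0,8) x cols[0,4) = 8x4
Op 3 fold_up: fold axis h@4; visible region now rows[0,4) x cols[0,4) = 4x4
Op 4 fold_up: fold axis h@2; visible region now rows[0,2) x cols[0,4) = 2x4
Op 5 cut(0, 3): punch at orig (0,3); cuts so far [(0, 3)]; region rows[0,2) x cols[0,4) = 2x4
Op 6 cut(0, 2): punch at orig (0,2); cuts so far [(0, 2), (0, 3)]; region rows[0,2) x cols[0,4) = 2x4
Unfold 1 (reflect across h@2): 4 holes -> [(0, 2), (0, 3), (3, 2), (3, 3)]
Unfold 2 (reflect across h@4): 8 holes -> [(0, 2), (0, 3), (3, 2), (3, 3), (4, 2), (4, 3), (7, 2), (7, 3)]
Unfold 3 (reflect across v@4): 16 holes -> [(0, 2), (0, 3), (0, 4), (0, 5), (3, 2), (3, 3), (3, 4), (3, 5), (4, 2), (4, 3), (4, 4), (4, 5), (7, 2), (7, 3), (7, 4), (7, 5)]
Unfold 4 (reflect across h@8): 32 holes -> [(0, 2), (0, 3), (0, 4), (0, 5), (3, 2), (3, 3), (3, 4), (3, 5), (4, 2), (4, 3), (4, 4), (4, 5), (7, 2), (7, 3), (7, 4), (7, 5), (8, 2), (8, 3), (8, 4), (8, 5), (11, 2), (11, 3), (11, 4), (11, 5), (12, 2), (12, 3), (12, 4), (12, 5), (15, 2), (15, 3), (15, 4), (15, 5)]
Holes: [(0, 2), (0, 3), (0, 4), (0, 5), (3, 2), (3, 3), (3, 4), (3, 5), (4, 2), (4, 3), (4, 4), (4, 5), (7, 2), (7, 3), (7, 4), (7, 5), (8, 2), (8, 3), (8, 4), (8, 5), (11, 2), (11, 3), (11, 4), (11, 5), (12, 2), (12, 3), (12, 4), (12, 5), (15, 2), (15, 3), (15, 4), (15, 5)]

Answer: yes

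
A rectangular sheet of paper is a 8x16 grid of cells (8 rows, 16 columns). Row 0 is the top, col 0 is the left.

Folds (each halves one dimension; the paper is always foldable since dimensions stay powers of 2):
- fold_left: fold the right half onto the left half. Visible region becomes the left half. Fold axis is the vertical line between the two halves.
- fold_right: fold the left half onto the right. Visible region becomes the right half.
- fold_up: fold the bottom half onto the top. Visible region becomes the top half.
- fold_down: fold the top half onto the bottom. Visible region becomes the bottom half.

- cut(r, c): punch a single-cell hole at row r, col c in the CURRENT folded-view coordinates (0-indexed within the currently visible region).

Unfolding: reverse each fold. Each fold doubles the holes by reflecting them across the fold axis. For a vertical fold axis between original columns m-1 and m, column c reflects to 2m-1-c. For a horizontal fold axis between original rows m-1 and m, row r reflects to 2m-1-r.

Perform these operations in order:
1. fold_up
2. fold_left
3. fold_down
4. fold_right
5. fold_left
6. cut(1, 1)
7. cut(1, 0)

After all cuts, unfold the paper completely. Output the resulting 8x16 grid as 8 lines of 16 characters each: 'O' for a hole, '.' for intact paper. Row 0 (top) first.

Op 1 fold_up: fold axis h@4; visible region now rows[0,4) x cols[0,16) = 4x16
Op 2 fold_left: fold axis v@8; visible region now rows[0,4) x cols[0,8) = 4x8
Op 3 fold_down: fold axis h@2; visible region now rows[2,4) x cols[0,8) = 2x8
Op 4 fold_right: fold axis v@4; visible region now rows[2,4) x cols[4,8) = 2x4
Op 5 fold_left: fold axis v@6; visible region now rows[2,4) x cols[4,6) = 2x2
Op 6 cut(1, 1): punch at orig (3,5); cuts so far [(3, 5)]; region rows[2,4) x cols[4,6) = 2x2
Op 7 cut(1, 0): punch at orig (3,4); cuts so far [(3, 4), (3, 5)]; region rows[2,4) x cols[4,6) = 2x2
Unfold 1 (reflect across v@6): 4 holes -> [(3, 4), (3, 5), (3, 6), (3, 7)]
Unfold 2 (reflect across v@4): 8 holes -> [(3, 0), (3, 1), (3, 2), (3, 3), (3, 4), (3, 5), (3, 6), (3, 7)]
Unfold 3 (reflect across h@2): 16 holes -> [(0, 0), (0, 1), (0, 2), (0, 3), (0, 4), (0, 5), (0, 6), (0, 7), (3, 0), (3, 1), (3, 2), (3, 3), (3, 4), (3, 5), (3, 6), (3, 7)]
Unfold 4 (reflect across v@8): 32 holes -> [(0, 0), (0, 1), (0, 2), (0, 3), (0, 4), (0, 5), (0, 6), (0, 7), (0, 8), (0, 9), (0, 10), (0, 11), (0, 12), (0, 13), (0, 14), (0, 15), (3, 0), (3, 1), (3, 2), (3, 3), (3, 4), (3, 5), (3, 6), (3, 7), (3, 8), (3, 9), (3, 10), (3, 11), (3, 12), (3, 13), (3, 14), (3, 15)]
Unfold 5 (reflect across h@4): 64 holes -> [(0, 0), (0, 1), (0, 2), (0, 3), (0, 4), (0, 5), (0, 6), (0, 7), (0, 8), (0, 9), (0, 10), (0, 11), (0, 12), (0, 13), (0, 14), (0, 15), (3, 0), (3, 1), (3, 2), (3, 3), (3, 4), (3, 5), (3, 6), (3, 7), (3, 8), (3, 9), (3, 10), (3, 11), (3, 12), (3, 13), (3, 14), (3, 15), (4, 0), (4, 1), (4, 2), (4, 3), (4, 4), (4, 5), (4, 6), (4, 7), (4, 8), (4, 9), (4, 10), (4, 11), (4, 12), (4, 13), (4, 14), (4, 15), (7, 0), (7, 1), (7, 2), (7, 3), (7, 4), (7, 5), (7, 6), (7, 7), (7, 8), (7, 9), (7, 10), (7, 11), (7, 12), (7, 13), (7, 14), (7, 15)]

Answer: OOOOOOOOOOOOOOOO
................
................
OOOOOOOOOOOOOOOO
OOOOOOOOOOOOOOOO
................
................
OOOOOOOOOOOOOOOO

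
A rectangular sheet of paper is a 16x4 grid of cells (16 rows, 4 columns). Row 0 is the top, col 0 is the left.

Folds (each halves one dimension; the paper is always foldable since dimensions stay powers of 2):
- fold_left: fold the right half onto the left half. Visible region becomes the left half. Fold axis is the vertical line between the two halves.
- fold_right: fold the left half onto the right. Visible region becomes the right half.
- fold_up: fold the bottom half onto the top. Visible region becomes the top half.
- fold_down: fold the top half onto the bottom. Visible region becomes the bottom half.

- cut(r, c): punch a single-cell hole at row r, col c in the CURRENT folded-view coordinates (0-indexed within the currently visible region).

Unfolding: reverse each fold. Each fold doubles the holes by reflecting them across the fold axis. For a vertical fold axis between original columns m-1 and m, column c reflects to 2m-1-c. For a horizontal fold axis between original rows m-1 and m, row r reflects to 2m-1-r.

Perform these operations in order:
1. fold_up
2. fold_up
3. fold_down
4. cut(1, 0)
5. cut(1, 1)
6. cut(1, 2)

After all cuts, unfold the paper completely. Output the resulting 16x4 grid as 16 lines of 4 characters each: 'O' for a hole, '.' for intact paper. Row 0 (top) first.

Answer: OOO.
....
....
OOO.
OOO.
....
....
OOO.
OOO.
....
....
OOO.
OOO.
....
....
OOO.

Derivation:
Op 1 fold_up: fold axis h@8; visible region now rows[0,8) x cols[0,4) = 8x4
Op 2 fold_up: fold axis h@4; visible region now rows[0,4) x cols[0,4) = 4x4
Op 3 fold_down: fold axis h@2; visible region now rows[2,4) x cols[0,4) = 2x4
Op 4 cut(1, 0): punch at orig (3,0); cuts so far [(3, 0)]; region rows[2,4) x cols[0,4) = 2x4
Op 5 cut(1, 1): punch at orig (3,1); cuts so far [(3, 0), (3, 1)]; region rows[2,4) x cols[0,4) = 2x4
Op 6 cut(1, 2): punch at orig (3,2); cuts so far [(3, 0), (3, 1), (3, 2)]; region rows[2,4) x cols[0,4) = 2x4
Unfold 1 (reflect across h@2): 6 holes -> [(0, 0), (0, 1), (0, 2), (3, 0), (3, 1), (3, 2)]
Unfold 2 (reflect across h@4): 12 holes -> [(0, 0), (0, 1), (0, 2), (3, 0), (3, 1), (3, 2), (4, 0), (4, 1), (4, 2), (7, 0), (7, 1), (7, 2)]
Unfold 3 (reflect across h@8): 24 holes -> [(0, 0), (0, 1), (0, 2), (3, 0), (3, 1), (3, 2), (4, 0), (4, 1), (4, 2), (7, 0), (7, 1), (7, 2), (8, 0), (8, 1), (8, 2), (11, 0), (11, 1), (11, 2), (12, 0), (12, 1), (12, 2), (15, 0), (15, 1), (15, 2)]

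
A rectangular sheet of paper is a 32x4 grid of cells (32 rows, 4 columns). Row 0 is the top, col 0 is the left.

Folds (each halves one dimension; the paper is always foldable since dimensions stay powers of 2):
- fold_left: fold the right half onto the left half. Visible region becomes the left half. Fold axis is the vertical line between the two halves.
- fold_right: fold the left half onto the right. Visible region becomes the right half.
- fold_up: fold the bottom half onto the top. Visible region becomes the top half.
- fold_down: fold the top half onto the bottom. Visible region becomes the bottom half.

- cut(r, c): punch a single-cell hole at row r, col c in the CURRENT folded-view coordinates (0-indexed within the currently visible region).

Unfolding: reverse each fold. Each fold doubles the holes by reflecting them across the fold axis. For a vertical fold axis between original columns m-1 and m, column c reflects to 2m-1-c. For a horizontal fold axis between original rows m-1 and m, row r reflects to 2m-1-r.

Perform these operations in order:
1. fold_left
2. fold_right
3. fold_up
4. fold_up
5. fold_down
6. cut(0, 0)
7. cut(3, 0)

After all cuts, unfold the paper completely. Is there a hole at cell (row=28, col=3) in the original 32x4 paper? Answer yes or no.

Answer: yes

Derivation:
Op 1 fold_left: fold axis v@2; visible region now rows[0,32) x cols[0,2) = 32x2
Op 2 fold_right: fold axis v@1; visible region now rows[0,32) x cols[1,2) = 32x1
Op 3 fold_up: fold axis h@16; visible region now rows[0,16) x cols[1,2) = 16x1
Op 4 fold_up: fold axis h@8; visible region now rows[0,8) x cols[1,2) = 8x1
Op 5 fold_down: fold axis h@4; visible region now rows[4,8) x cols[1,2) = 4x1
Op 6 cut(0, 0): punch at orig (4,1); cuts so far [(4, 1)]; region rows[4,8) x cols[1,2) = 4x1
Op 7 cut(3, 0): punch at orig (7,1); cuts so far [(4, 1), (7, 1)]; region rows[4,8) x cols[1,2) = 4x1
Unfold 1 (reflect across h@4): 4 holes -> [(0, 1), (3, 1), (4, 1), (7, 1)]
Unfold 2 (reflect across h@8): 8 holes -> [(0, 1), (3, 1), (4, 1), (7, 1), (8, 1), (11, 1), (12, 1), (15, 1)]
Unfold 3 (reflect across h@16): 16 holes -> [(0, 1), (3, 1), (4, 1), (7, 1), (8, 1), (11, 1), (12, 1), (15, 1), (16, 1), (19, 1), (20, 1), (23, 1), (24, 1), (27, 1), (28, 1), (31, 1)]
Unfold 4 (reflect across v@1): 32 holes -> [(0, 0), (0, 1), (3, 0), (3, 1), (4, 0), (4, 1), (7, 0), (7, 1), (8, 0), (8, 1), (11, 0), (11, 1), (12, 0), (12, 1), (15, 0), (15, 1), (16, 0), (16, 1), (19, 0), (19, 1), (20, 0), (20, 1), (23, 0), (23, 1), (24, 0), (24, 1), (27, 0), (27, 1), (28, 0), (28, 1), (31, 0), (31, 1)]
Unfold 5 (reflect across v@2): 64 holes -> [(0, 0), (0, 1), (0, 2), (0, 3), (3, 0), (3, 1), (3, 2), (3, 3), (4, 0), (4, 1), (4, 2), (4, 3), (7, 0), (7, 1), (7, 2), (7, 3), (8, 0), (8, 1), (8, 2), (8, 3), (11, 0), (11, 1), (11, 2), (11, 3), (12, 0), (12, 1), (12, 2), (12, 3), (15, 0), (15, 1), (15, 2), (15, 3), (16, 0), (16, 1), (16, 2), (16, 3), (19, 0), (19, 1), (19, 2), (19, 3), (20, 0), (20, 1), (20, 2), (20, 3), (23, 0), (23, 1), (23, 2), (23, 3), (24, 0), (24, 1), (24, 2), (24, 3), (27, 0), (27, 1), (27, 2), (27, 3), (28, 0), (28, 1), (28, 2), (28, 3), (31, 0), (31, 1), (31, 2), (31, 3)]
Holes: [(0, 0), (0, 1), (0, 2), (0, 3), (3, 0), (3, 1), (3, 2), (3, 3), (4, 0), (4, 1), (4, 2), (4, 3), (7, 0), (7, 1), (7, 2), (7, 3), (8, 0), (8, 1), (8, 2), (8, 3), (11, 0), (11, 1), (11, 2), (11, 3), (12, 0), (12, 1), (12, 2), (12, 3), (15, 0), (15, 1), (15, 2), (15, 3), (16, 0), (16, 1), (16, 2), (16, 3), (19, 0), (19, 1), (19, 2), (19, 3), (20, 0), (20, 1), (20, 2), (20, 3), (23, 0), (23, 1), (23, 2), (23, 3), (24, 0), (24, 1), (24, 2), (24, 3), (27, 0), (27, 1), (27, 2), (27, 3), (28, 0), (28, 1), (28, 2), (28, 3), (31, 0), (31, 1), (31, 2), (31, 3)]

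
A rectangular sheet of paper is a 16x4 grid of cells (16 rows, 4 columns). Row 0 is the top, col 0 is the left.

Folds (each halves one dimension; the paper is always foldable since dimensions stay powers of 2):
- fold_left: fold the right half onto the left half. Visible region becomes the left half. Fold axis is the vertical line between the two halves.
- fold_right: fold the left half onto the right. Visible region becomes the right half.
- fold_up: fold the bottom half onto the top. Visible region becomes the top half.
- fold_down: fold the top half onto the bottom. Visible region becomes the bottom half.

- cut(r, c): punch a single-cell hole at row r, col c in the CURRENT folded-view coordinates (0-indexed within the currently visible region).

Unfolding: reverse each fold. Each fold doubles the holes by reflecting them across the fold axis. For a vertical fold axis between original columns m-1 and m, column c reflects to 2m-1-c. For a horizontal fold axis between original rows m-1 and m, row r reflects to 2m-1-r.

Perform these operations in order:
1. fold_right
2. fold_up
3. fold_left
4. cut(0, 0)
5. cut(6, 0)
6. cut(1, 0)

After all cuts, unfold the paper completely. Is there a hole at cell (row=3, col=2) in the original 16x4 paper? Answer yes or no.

Op 1 fold_right: fold axis v@2; visible region now rows[0,16) x cols[2,4) = 16x2
Op 2 fold_up: fold axis h@8; visible region now rows[0,8) x cols[2,4) = 8x2
Op 3 fold_left: fold axis v@3; visible region now rows[0,8) x cols[2,3) = 8x1
Op 4 cut(0, 0): punch at orig (0,2); cuts so far [(0, 2)]; region rows[0,8) x cols[2,3) = 8x1
Op 5 cut(6, 0): punch at orig (6,2); cuts so far [(0, 2), (6, 2)]; region rows[0,8) x cols[2,3) = 8x1
Op 6 cut(1, 0): punch at orig (1,2); cuts so far [(0, 2), (1, 2), (6, 2)]; region rows[0,8) x cols[2,3) = 8x1
Unfold 1 (reflect across v@3): 6 holes -> [(0, 2), (0, 3), (1, 2), (1, 3), (6, 2), (6, 3)]
Unfold 2 (reflect across h@8): 12 holes -> [(0, 2), (0, 3), (1, 2), (1, 3), (6, 2), (6, 3), (9, 2), (9, 3), (14, 2), (14, 3), (15, 2), (15, 3)]
Unfold 3 (reflect across v@2): 24 holes -> [(0, 0), (0, 1), (0, 2), (0, 3), (1, 0), (1, 1), (1, 2), (1, 3), (6, 0), (6, 1), (6, 2), (6, 3), (9, 0), (9, 1), (9, 2), (9, 3), (14, 0), (14, 1), (14, 2), (14, 3), (15, 0), (15, 1), (15, 2), (15, 3)]
Holes: [(0, 0), (0, 1), (0, 2), (0, 3), (1, 0), (1, 1), (1, 2), (1, 3), (6, 0), (6, 1), (6, 2), (6, 3), (9, 0), (9, 1), (9, 2), (9, 3), (14, 0), (14, 1), (14, 2), (14, 3), (15, 0), (15, 1), (15, 2), (15, 3)]

Answer: no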